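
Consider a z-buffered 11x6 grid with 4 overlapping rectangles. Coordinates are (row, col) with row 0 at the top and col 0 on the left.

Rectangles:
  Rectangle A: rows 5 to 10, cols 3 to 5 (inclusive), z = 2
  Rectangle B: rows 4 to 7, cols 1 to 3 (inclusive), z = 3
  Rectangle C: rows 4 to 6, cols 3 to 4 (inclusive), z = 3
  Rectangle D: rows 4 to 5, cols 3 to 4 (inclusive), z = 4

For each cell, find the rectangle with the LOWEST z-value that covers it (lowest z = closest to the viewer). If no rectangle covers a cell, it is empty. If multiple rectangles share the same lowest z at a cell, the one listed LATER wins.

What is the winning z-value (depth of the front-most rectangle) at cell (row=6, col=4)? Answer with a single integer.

Answer: 2

Derivation:
Check cell (6,4):
  A: rows 5-10 cols 3-5 z=2 -> covers; best now A (z=2)
  B: rows 4-7 cols 1-3 -> outside (col miss)
  C: rows 4-6 cols 3-4 z=3 -> covers; best now A (z=2)
  D: rows 4-5 cols 3-4 -> outside (row miss)
Winner: A at z=2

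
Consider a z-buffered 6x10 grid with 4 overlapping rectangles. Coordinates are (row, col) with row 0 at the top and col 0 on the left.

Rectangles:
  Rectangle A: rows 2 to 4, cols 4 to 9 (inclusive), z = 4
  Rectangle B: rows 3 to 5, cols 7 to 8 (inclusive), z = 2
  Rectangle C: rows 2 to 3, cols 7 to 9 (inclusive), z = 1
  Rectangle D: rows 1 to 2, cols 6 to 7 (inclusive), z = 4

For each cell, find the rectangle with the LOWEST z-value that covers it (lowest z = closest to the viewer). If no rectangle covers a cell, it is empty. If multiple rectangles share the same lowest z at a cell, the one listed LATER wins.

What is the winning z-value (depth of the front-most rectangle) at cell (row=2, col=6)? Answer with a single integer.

Answer: 4

Derivation:
Check cell (2,6):
  A: rows 2-4 cols 4-9 z=4 -> covers; best now A (z=4)
  B: rows 3-5 cols 7-8 -> outside (row miss)
  C: rows 2-3 cols 7-9 -> outside (col miss)
  D: rows 1-2 cols 6-7 z=4 -> covers; best now D (z=4)
Winner: D at z=4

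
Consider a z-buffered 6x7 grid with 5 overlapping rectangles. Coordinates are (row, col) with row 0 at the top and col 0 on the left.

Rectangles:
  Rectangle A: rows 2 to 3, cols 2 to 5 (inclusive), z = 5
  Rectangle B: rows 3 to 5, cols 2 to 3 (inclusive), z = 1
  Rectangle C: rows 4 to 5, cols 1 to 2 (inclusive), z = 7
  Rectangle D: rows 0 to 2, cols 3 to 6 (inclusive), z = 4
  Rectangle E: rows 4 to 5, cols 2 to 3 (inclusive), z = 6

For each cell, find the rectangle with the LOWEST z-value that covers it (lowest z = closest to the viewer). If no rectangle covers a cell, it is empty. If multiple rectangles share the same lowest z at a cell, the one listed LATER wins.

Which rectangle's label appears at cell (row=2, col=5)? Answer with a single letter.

Check cell (2,5):
  A: rows 2-3 cols 2-5 z=5 -> covers; best now A (z=5)
  B: rows 3-5 cols 2-3 -> outside (row miss)
  C: rows 4-5 cols 1-2 -> outside (row miss)
  D: rows 0-2 cols 3-6 z=4 -> covers; best now D (z=4)
  E: rows 4-5 cols 2-3 -> outside (row miss)
Winner: D at z=4

Answer: D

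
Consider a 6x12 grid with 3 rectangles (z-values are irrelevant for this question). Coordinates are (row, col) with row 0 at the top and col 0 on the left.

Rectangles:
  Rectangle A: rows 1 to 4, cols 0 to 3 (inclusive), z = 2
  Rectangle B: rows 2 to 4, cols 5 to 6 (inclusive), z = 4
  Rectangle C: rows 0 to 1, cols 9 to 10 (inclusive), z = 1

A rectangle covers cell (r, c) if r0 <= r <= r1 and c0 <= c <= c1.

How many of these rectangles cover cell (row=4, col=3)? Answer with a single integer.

Answer: 1

Derivation:
Check cell (4,3):
  A: rows 1-4 cols 0-3 -> covers
  B: rows 2-4 cols 5-6 -> outside (col miss)
  C: rows 0-1 cols 9-10 -> outside (row miss)
Count covering = 1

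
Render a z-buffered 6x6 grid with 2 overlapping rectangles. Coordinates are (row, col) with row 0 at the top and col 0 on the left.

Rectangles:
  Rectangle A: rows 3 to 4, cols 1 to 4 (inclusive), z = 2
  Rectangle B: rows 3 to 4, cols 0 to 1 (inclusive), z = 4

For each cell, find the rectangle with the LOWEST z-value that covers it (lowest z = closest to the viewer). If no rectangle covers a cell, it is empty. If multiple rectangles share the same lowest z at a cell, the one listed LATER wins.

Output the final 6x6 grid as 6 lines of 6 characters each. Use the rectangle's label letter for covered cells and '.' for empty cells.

......
......
......
BAAAA.
BAAAA.
......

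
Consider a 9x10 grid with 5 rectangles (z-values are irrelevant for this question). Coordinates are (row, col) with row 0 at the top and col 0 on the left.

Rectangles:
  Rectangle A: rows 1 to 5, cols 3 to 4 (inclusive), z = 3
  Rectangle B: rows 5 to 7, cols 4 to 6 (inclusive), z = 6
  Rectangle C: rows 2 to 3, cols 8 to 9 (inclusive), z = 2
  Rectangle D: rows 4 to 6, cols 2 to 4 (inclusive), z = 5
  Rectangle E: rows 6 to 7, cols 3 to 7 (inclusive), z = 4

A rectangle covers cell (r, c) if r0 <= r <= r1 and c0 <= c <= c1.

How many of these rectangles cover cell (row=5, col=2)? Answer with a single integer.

Check cell (5,2):
  A: rows 1-5 cols 3-4 -> outside (col miss)
  B: rows 5-7 cols 4-6 -> outside (col miss)
  C: rows 2-3 cols 8-9 -> outside (row miss)
  D: rows 4-6 cols 2-4 -> covers
  E: rows 6-7 cols 3-7 -> outside (row miss)
Count covering = 1

Answer: 1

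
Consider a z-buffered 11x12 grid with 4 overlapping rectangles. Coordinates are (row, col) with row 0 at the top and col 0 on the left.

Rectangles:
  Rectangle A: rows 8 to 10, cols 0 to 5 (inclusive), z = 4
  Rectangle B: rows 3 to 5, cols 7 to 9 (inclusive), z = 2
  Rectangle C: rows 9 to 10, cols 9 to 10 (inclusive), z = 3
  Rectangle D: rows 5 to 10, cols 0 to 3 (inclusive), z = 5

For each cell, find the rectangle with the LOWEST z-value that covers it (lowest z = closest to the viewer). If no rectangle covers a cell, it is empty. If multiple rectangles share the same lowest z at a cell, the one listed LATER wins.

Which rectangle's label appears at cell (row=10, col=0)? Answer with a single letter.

Check cell (10,0):
  A: rows 8-10 cols 0-5 z=4 -> covers; best now A (z=4)
  B: rows 3-5 cols 7-9 -> outside (row miss)
  C: rows 9-10 cols 9-10 -> outside (col miss)
  D: rows 5-10 cols 0-3 z=5 -> covers; best now A (z=4)
Winner: A at z=4

Answer: A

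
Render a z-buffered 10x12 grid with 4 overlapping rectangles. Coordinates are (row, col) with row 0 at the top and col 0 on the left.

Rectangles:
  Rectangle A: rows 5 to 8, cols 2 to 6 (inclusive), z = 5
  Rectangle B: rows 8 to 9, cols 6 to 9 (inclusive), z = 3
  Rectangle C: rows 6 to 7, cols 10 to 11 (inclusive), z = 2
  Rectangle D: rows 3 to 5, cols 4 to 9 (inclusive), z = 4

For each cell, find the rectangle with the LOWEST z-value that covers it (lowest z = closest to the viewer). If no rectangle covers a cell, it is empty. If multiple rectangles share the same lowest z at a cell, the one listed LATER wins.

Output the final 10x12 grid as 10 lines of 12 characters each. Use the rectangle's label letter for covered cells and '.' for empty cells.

............
............
............
....DDDDDD..
....DDDDDD..
..AADDDDDD..
..AAAAA...CC
..AAAAA...CC
..AAAABBBB..
......BBBB..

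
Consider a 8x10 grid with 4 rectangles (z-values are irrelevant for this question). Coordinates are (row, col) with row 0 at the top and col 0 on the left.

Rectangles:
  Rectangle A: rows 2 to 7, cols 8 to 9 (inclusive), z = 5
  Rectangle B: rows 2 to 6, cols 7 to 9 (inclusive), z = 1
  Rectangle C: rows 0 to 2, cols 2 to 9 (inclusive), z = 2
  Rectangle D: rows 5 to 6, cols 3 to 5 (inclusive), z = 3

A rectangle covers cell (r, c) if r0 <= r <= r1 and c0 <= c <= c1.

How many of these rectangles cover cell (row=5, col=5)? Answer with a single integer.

Check cell (5,5):
  A: rows 2-7 cols 8-9 -> outside (col miss)
  B: rows 2-6 cols 7-9 -> outside (col miss)
  C: rows 0-2 cols 2-9 -> outside (row miss)
  D: rows 5-6 cols 3-5 -> covers
Count covering = 1

Answer: 1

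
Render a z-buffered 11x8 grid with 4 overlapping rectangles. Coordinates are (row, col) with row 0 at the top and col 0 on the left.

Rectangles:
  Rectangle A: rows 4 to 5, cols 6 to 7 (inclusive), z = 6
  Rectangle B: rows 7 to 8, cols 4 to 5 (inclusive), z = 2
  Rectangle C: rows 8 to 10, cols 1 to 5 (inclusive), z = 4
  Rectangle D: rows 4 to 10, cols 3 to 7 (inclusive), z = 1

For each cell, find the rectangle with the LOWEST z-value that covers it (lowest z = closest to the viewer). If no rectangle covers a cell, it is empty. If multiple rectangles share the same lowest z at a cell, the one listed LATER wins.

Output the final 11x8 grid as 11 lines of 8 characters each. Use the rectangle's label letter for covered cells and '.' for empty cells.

........
........
........
........
...DDDDD
...DDDDD
...DDDDD
...DDDDD
.CCDDDDD
.CCDDDDD
.CCDDDDD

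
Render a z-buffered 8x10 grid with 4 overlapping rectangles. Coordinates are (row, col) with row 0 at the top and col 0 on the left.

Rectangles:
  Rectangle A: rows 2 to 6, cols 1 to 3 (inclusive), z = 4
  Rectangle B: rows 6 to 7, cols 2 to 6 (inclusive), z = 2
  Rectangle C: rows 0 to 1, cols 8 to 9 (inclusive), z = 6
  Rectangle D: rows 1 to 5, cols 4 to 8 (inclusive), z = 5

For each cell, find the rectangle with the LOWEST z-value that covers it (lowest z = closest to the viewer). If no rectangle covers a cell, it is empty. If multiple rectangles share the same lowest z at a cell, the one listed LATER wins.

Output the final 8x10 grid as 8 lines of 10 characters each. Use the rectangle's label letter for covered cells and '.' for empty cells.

........CC
....DDDDDC
.AAADDDDD.
.AAADDDDD.
.AAADDDDD.
.AAADDDDD.
.ABBBBB...
..BBBBB...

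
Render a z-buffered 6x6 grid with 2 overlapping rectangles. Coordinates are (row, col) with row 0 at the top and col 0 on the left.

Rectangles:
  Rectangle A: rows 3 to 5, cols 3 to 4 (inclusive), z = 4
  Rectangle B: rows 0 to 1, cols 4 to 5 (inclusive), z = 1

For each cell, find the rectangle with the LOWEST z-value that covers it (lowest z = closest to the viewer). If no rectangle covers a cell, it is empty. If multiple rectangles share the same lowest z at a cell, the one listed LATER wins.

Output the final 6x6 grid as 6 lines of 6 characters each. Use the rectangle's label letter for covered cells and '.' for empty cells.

....BB
....BB
......
...AA.
...AA.
...AA.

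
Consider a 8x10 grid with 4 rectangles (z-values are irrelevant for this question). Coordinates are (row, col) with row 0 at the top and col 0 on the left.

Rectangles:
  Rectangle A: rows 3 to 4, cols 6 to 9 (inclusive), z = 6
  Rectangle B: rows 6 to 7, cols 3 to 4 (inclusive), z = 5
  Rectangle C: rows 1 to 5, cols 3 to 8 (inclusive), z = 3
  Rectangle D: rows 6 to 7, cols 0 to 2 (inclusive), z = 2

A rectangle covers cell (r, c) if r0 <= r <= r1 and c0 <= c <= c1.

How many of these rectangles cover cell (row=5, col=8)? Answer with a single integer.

Check cell (5,8):
  A: rows 3-4 cols 6-9 -> outside (row miss)
  B: rows 6-7 cols 3-4 -> outside (row miss)
  C: rows 1-5 cols 3-8 -> covers
  D: rows 6-7 cols 0-2 -> outside (row miss)
Count covering = 1

Answer: 1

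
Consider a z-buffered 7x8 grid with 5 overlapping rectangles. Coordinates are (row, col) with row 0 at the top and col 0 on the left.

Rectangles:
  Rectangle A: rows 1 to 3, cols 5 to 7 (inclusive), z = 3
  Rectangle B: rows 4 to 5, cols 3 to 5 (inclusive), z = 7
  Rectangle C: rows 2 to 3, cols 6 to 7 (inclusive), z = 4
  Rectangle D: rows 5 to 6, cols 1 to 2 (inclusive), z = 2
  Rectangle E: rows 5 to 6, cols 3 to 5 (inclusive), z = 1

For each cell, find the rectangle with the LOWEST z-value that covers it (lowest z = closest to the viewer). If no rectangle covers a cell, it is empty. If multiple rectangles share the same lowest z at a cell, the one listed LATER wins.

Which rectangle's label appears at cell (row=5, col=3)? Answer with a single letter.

Answer: E

Derivation:
Check cell (5,3):
  A: rows 1-3 cols 5-7 -> outside (row miss)
  B: rows 4-5 cols 3-5 z=7 -> covers; best now B (z=7)
  C: rows 2-3 cols 6-7 -> outside (row miss)
  D: rows 5-6 cols 1-2 -> outside (col miss)
  E: rows 5-6 cols 3-5 z=1 -> covers; best now E (z=1)
Winner: E at z=1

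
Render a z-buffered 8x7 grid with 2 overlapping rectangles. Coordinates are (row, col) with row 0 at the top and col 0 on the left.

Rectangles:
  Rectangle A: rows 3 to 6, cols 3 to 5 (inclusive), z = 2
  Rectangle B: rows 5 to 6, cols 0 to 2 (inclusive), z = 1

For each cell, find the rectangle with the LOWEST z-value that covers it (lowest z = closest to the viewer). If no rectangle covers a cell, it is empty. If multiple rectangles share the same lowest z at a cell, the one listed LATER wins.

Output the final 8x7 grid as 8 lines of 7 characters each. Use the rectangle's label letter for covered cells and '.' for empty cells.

.......
.......
.......
...AAA.
...AAA.
BBBAAA.
BBBAAA.
.......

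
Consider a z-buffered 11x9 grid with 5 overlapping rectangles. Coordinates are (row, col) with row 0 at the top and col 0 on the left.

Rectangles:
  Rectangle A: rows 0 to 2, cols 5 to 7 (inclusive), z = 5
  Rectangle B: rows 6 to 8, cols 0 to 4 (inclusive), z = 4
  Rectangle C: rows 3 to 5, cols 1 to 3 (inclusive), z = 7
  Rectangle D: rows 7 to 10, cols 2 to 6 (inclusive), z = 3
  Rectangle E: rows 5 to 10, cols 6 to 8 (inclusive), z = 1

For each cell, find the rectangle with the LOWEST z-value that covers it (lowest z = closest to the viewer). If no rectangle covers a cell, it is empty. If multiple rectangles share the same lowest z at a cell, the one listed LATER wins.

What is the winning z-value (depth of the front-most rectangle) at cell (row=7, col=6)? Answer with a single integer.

Answer: 1

Derivation:
Check cell (7,6):
  A: rows 0-2 cols 5-7 -> outside (row miss)
  B: rows 6-8 cols 0-4 -> outside (col miss)
  C: rows 3-5 cols 1-3 -> outside (row miss)
  D: rows 7-10 cols 2-6 z=3 -> covers; best now D (z=3)
  E: rows 5-10 cols 6-8 z=1 -> covers; best now E (z=1)
Winner: E at z=1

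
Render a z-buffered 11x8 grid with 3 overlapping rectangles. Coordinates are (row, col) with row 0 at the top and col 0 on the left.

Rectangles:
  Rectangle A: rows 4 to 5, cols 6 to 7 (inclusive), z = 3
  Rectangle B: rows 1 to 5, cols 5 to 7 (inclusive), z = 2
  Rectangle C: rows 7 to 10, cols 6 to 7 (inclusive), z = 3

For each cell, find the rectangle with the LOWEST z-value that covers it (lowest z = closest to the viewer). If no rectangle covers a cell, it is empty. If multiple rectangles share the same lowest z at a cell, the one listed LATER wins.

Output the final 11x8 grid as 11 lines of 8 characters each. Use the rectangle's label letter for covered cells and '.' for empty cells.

........
.....BBB
.....BBB
.....BBB
.....BBB
.....BBB
........
......CC
......CC
......CC
......CC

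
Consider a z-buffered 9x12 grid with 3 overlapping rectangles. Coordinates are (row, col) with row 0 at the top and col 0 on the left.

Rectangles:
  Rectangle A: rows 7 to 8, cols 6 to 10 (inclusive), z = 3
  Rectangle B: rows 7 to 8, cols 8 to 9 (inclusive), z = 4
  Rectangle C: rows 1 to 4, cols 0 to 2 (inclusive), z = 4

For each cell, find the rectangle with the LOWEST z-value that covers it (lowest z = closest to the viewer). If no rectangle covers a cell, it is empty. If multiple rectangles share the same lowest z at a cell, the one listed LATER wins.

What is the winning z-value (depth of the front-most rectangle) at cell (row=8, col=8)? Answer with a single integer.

Check cell (8,8):
  A: rows 7-8 cols 6-10 z=3 -> covers; best now A (z=3)
  B: rows 7-8 cols 8-9 z=4 -> covers; best now A (z=3)
  C: rows 1-4 cols 0-2 -> outside (row miss)
Winner: A at z=3

Answer: 3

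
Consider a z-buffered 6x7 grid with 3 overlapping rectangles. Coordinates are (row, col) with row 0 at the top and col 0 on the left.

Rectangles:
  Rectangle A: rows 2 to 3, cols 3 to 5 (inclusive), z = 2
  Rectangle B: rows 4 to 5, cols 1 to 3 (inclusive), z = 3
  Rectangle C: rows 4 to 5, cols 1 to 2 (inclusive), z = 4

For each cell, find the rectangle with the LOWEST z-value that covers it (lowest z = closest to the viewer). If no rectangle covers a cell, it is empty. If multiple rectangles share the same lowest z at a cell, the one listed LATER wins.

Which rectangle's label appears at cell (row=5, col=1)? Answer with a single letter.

Answer: B

Derivation:
Check cell (5,1):
  A: rows 2-3 cols 3-5 -> outside (row miss)
  B: rows 4-5 cols 1-3 z=3 -> covers; best now B (z=3)
  C: rows 4-5 cols 1-2 z=4 -> covers; best now B (z=3)
Winner: B at z=3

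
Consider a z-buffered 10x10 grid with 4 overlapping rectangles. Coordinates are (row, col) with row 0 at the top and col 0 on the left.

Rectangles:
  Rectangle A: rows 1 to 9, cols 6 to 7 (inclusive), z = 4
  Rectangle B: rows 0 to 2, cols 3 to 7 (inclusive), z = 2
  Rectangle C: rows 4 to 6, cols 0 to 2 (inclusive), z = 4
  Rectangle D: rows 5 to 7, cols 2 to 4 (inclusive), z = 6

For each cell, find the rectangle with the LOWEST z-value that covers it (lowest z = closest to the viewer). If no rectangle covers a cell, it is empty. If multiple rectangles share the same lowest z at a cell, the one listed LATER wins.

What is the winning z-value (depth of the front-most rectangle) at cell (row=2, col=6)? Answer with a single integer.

Answer: 2

Derivation:
Check cell (2,6):
  A: rows 1-9 cols 6-7 z=4 -> covers; best now A (z=4)
  B: rows 0-2 cols 3-7 z=2 -> covers; best now B (z=2)
  C: rows 4-6 cols 0-2 -> outside (row miss)
  D: rows 5-7 cols 2-4 -> outside (row miss)
Winner: B at z=2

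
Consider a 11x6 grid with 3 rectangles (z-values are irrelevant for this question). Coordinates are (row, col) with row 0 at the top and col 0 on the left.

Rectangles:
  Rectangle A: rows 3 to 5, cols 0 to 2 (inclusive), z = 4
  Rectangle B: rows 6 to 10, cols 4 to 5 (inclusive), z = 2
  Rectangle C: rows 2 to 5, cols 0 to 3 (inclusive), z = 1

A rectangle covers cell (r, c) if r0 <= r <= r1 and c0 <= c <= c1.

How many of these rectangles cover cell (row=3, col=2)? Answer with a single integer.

Check cell (3,2):
  A: rows 3-5 cols 0-2 -> covers
  B: rows 6-10 cols 4-5 -> outside (row miss)
  C: rows 2-5 cols 0-3 -> covers
Count covering = 2

Answer: 2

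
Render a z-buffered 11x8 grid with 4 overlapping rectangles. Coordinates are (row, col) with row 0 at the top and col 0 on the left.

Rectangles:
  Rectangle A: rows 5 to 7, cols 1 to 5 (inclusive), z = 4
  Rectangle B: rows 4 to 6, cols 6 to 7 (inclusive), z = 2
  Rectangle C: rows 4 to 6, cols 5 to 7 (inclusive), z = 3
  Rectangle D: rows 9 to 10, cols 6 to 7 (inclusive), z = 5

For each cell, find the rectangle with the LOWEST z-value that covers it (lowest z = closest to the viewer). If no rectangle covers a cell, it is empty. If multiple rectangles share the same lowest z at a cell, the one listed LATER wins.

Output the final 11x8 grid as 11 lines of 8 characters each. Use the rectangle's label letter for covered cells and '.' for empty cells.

........
........
........
........
.....CBB
.AAAACBB
.AAAACBB
.AAAAA..
........
......DD
......DD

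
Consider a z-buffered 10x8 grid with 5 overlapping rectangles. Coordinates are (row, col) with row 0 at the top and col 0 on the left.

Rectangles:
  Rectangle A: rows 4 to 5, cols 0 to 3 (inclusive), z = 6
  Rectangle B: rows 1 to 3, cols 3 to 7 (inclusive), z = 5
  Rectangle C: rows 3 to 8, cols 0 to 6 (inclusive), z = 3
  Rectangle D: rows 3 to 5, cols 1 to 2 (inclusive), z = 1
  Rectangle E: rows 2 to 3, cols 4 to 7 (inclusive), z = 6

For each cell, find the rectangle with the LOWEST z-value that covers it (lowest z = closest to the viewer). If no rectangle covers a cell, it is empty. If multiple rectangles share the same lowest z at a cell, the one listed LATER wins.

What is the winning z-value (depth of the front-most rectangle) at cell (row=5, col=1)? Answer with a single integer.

Check cell (5,1):
  A: rows 4-5 cols 0-3 z=6 -> covers; best now A (z=6)
  B: rows 1-3 cols 3-7 -> outside (row miss)
  C: rows 3-8 cols 0-6 z=3 -> covers; best now C (z=3)
  D: rows 3-5 cols 1-2 z=1 -> covers; best now D (z=1)
  E: rows 2-3 cols 4-7 -> outside (row miss)
Winner: D at z=1

Answer: 1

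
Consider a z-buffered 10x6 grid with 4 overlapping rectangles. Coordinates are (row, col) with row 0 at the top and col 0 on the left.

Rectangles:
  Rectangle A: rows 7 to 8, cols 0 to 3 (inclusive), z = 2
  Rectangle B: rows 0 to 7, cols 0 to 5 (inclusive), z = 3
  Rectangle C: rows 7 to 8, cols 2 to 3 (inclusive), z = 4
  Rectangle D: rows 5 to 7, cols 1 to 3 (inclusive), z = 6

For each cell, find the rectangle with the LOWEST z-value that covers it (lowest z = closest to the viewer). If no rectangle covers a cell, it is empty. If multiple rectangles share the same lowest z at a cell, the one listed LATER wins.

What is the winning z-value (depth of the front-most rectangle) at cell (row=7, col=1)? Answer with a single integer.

Answer: 2

Derivation:
Check cell (7,1):
  A: rows 7-8 cols 0-3 z=2 -> covers; best now A (z=2)
  B: rows 0-7 cols 0-5 z=3 -> covers; best now A (z=2)
  C: rows 7-8 cols 2-3 -> outside (col miss)
  D: rows 5-7 cols 1-3 z=6 -> covers; best now A (z=2)
Winner: A at z=2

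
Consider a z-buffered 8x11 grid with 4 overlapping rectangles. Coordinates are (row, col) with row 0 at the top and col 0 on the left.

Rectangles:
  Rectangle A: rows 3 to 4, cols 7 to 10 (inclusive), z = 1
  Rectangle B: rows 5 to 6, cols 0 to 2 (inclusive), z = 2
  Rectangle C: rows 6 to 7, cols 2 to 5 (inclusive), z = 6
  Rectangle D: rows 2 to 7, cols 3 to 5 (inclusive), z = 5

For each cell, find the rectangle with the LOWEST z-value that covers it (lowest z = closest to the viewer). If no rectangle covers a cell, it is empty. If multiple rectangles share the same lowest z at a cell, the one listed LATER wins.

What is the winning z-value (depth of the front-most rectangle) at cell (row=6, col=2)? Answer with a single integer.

Answer: 2

Derivation:
Check cell (6,2):
  A: rows 3-4 cols 7-10 -> outside (row miss)
  B: rows 5-6 cols 0-2 z=2 -> covers; best now B (z=2)
  C: rows 6-7 cols 2-5 z=6 -> covers; best now B (z=2)
  D: rows 2-7 cols 3-5 -> outside (col miss)
Winner: B at z=2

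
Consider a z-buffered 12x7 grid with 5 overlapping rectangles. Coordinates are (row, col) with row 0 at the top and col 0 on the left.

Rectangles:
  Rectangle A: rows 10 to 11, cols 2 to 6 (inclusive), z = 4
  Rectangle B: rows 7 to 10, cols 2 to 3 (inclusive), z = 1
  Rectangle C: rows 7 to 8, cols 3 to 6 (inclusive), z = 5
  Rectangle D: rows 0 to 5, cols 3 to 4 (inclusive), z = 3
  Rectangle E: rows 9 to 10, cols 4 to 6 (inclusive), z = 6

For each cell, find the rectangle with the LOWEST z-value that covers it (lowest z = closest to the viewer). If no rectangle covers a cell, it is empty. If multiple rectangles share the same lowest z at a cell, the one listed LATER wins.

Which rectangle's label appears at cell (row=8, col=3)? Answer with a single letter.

Answer: B

Derivation:
Check cell (8,3):
  A: rows 10-11 cols 2-6 -> outside (row miss)
  B: rows 7-10 cols 2-3 z=1 -> covers; best now B (z=1)
  C: rows 7-8 cols 3-6 z=5 -> covers; best now B (z=1)
  D: rows 0-5 cols 3-4 -> outside (row miss)
  E: rows 9-10 cols 4-6 -> outside (row miss)
Winner: B at z=1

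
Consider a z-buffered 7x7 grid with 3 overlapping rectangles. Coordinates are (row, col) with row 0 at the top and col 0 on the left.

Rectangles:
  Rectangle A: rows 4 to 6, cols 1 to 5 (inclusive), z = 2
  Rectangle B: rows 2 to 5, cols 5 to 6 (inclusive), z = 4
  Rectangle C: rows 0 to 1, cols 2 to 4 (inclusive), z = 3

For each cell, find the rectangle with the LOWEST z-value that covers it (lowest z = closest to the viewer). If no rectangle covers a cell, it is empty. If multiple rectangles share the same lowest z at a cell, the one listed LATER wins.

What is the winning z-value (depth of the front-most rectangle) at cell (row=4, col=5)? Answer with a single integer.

Answer: 2

Derivation:
Check cell (4,5):
  A: rows 4-6 cols 1-5 z=2 -> covers; best now A (z=2)
  B: rows 2-5 cols 5-6 z=4 -> covers; best now A (z=2)
  C: rows 0-1 cols 2-4 -> outside (row miss)
Winner: A at z=2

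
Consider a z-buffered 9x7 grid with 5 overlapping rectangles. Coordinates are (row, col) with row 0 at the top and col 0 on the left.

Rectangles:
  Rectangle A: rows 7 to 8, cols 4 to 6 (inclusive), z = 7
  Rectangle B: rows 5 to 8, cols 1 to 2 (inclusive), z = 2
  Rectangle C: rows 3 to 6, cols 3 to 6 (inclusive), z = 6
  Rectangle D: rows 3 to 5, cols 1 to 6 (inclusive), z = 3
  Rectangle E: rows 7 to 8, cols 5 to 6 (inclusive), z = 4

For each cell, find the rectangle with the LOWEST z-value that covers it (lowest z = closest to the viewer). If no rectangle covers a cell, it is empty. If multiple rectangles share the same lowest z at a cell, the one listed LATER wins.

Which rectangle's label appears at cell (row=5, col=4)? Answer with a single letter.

Check cell (5,4):
  A: rows 7-8 cols 4-6 -> outside (row miss)
  B: rows 5-8 cols 1-2 -> outside (col miss)
  C: rows 3-6 cols 3-6 z=6 -> covers; best now C (z=6)
  D: rows 3-5 cols 1-6 z=3 -> covers; best now D (z=3)
  E: rows 7-8 cols 5-6 -> outside (row miss)
Winner: D at z=3

Answer: D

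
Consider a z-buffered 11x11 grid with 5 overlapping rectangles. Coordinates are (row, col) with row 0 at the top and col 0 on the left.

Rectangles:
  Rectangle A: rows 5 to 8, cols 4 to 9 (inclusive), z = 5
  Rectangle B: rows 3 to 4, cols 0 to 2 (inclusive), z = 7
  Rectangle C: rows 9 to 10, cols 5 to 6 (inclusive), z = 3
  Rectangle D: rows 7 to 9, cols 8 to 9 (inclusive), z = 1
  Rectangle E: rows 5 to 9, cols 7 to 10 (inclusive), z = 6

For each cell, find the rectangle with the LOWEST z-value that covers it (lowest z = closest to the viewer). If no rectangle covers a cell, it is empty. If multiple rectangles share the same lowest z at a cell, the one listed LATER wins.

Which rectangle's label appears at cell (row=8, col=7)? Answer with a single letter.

Answer: A

Derivation:
Check cell (8,7):
  A: rows 5-8 cols 4-9 z=5 -> covers; best now A (z=5)
  B: rows 3-4 cols 0-2 -> outside (row miss)
  C: rows 9-10 cols 5-6 -> outside (row miss)
  D: rows 7-9 cols 8-9 -> outside (col miss)
  E: rows 5-9 cols 7-10 z=6 -> covers; best now A (z=5)
Winner: A at z=5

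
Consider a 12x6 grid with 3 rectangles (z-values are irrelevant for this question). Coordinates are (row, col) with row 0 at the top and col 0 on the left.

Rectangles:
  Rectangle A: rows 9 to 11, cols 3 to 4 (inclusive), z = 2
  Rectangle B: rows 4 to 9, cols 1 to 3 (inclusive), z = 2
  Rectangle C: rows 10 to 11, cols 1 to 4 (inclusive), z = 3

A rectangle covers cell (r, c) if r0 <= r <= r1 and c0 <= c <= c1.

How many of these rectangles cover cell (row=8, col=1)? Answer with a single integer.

Check cell (8,1):
  A: rows 9-11 cols 3-4 -> outside (row miss)
  B: rows 4-9 cols 1-3 -> covers
  C: rows 10-11 cols 1-4 -> outside (row miss)
Count covering = 1

Answer: 1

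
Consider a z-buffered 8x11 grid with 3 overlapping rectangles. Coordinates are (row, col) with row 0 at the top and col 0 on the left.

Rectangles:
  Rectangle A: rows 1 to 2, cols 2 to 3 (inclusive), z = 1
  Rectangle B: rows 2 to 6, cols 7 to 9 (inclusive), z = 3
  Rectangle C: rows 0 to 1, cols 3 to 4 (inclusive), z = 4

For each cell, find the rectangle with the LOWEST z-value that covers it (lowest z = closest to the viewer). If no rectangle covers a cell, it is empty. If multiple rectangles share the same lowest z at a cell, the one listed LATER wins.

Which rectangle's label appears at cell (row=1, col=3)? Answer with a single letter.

Check cell (1,3):
  A: rows 1-2 cols 2-3 z=1 -> covers; best now A (z=1)
  B: rows 2-6 cols 7-9 -> outside (row miss)
  C: rows 0-1 cols 3-4 z=4 -> covers; best now A (z=1)
Winner: A at z=1

Answer: A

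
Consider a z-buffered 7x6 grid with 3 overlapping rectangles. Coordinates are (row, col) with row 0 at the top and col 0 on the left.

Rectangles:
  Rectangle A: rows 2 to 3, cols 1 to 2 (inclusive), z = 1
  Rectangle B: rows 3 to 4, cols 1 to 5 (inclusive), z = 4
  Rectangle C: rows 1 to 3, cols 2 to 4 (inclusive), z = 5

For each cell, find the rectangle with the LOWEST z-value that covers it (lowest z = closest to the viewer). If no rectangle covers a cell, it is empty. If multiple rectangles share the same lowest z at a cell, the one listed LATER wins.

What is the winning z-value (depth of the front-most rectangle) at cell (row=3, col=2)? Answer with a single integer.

Answer: 1

Derivation:
Check cell (3,2):
  A: rows 2-3 cols 1-2 z=1 -> covers; best now A (z=1)
  B: rows 3-4 cols 1-5 z=4 -> covers; best now A (z=1)
  C: rows 1-3 cols 2-4 z=5 -> covers; best now A (z=1)
Winner: A at z=1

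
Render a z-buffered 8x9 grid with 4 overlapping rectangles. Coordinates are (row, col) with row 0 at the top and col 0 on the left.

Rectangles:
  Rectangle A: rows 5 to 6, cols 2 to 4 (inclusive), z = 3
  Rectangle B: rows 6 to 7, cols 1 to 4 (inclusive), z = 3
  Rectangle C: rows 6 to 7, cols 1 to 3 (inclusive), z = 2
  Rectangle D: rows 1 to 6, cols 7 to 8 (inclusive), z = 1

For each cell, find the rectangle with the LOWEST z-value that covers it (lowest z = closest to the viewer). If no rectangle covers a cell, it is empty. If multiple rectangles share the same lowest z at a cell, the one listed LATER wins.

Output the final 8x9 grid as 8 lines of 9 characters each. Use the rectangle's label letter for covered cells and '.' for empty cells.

.........
.......DD
.......DD
.......DD
.......DD
..AAA..DD
.CCCB..DD
.CCCB....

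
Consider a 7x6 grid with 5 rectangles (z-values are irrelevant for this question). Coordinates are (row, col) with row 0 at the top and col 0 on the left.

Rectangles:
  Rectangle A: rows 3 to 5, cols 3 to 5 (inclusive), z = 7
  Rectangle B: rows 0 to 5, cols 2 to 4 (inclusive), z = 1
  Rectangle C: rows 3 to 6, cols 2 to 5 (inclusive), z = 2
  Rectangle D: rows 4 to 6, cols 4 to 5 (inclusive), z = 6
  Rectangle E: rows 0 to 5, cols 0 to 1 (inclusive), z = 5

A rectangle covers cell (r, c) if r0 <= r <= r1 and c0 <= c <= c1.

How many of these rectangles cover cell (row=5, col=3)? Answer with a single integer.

Check cell (5,3):
  A: rows 3-5 cols 3-5 -> covers
  B: rows 0-5 cols 2-4 -> covers
  C: rows 3-6 cols 2-5 -> covers
  D: rows 4-6 cols 4-5 -> outside (col miss)
  E: rows 0-5 cols 0-1 -> outside (col miss)
Count covering = 3

Answer: 3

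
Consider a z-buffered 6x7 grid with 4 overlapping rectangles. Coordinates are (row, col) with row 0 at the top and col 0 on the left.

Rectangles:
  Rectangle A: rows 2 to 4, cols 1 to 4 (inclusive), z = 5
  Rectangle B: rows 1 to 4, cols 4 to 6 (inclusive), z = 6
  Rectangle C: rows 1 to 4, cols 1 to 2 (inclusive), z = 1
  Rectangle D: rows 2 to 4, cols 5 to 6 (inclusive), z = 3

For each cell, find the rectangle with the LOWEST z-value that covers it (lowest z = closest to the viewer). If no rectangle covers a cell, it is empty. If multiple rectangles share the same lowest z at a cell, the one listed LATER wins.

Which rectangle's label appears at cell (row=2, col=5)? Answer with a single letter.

Answer: D

Derivation:
Check cell (2,5):
  A: rows 2-4 cols 1-4 -> outside (col miss)
  B: rows 1-4 cols 4-6 z=6 -> covers; best now B (z=6)
  C: rows 1-4 cols 1-2 -> outside (col miss)
  D: rows 2-4 cols 5-6 z=3 -> covers; best now D (z=3)
Winner: D at z=3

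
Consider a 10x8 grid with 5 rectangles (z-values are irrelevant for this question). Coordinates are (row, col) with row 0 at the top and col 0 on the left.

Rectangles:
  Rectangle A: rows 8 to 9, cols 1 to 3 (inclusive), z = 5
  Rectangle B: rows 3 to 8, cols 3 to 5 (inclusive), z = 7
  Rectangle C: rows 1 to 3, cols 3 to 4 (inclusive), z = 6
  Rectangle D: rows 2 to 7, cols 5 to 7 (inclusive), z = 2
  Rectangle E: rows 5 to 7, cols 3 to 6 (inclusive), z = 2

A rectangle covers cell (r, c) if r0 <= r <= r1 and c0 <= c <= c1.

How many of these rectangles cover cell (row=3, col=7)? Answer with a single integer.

Check cell (3,7):
  A: rows 8-9 cols 1-3 -> outside (row miss)
  B: rows 3-8 cols 3-5 -> outside (col miss)
  C: rows 1-3 cols 3-4 -> outside (col miss)
  D: rows 2-7 cols 5-7 -> covers
  E: rows 5-7 cols 3-6 -> outside (row miss)
Count covering = 1

Answer: 1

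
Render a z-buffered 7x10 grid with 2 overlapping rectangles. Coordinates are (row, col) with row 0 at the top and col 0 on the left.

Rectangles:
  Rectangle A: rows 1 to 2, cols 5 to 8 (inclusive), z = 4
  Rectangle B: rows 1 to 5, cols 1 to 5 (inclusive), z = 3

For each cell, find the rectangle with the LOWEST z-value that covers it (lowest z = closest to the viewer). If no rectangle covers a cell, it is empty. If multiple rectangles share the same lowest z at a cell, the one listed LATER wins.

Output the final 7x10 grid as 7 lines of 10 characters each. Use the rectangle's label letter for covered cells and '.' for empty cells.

..........
.BBBBBAAA.
.BBBBBAAA.
.BBBBB....
.BBBBB....
.BBBBB....
..........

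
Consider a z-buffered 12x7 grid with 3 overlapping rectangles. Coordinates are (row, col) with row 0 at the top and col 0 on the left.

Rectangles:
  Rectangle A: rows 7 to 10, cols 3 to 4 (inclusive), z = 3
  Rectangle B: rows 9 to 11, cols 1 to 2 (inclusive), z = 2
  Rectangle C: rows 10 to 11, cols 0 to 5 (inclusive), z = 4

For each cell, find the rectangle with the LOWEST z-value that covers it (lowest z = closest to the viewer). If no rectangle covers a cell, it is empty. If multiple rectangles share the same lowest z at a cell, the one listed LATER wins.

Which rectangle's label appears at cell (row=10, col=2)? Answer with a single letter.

Answer: B

Derivation:
Check cell (10,2):
  A: rows 7-10 cols 3-4 -> outside (col miss)
  B: rows 9-11 cols 1-2 z=2 -> covers; best now B (z=2)
  C: rows 10-11 cols 0-5 z=4 -> covers; best now B (z=2)
Winner: B at z=2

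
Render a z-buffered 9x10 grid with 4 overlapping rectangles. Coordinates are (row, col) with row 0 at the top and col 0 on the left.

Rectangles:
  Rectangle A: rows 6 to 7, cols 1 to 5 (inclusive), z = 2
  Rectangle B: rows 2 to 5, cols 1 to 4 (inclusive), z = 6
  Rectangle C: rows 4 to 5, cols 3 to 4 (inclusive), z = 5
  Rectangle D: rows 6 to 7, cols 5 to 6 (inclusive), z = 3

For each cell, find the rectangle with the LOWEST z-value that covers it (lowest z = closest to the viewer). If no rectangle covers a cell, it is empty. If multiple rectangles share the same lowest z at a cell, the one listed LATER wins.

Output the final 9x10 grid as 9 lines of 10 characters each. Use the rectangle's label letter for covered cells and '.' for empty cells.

..........
..........
.BBBB.....
.BBBB.....
.BBCC.....
.BBCC.....
.AAAAAD...
.AAAAAD...
..........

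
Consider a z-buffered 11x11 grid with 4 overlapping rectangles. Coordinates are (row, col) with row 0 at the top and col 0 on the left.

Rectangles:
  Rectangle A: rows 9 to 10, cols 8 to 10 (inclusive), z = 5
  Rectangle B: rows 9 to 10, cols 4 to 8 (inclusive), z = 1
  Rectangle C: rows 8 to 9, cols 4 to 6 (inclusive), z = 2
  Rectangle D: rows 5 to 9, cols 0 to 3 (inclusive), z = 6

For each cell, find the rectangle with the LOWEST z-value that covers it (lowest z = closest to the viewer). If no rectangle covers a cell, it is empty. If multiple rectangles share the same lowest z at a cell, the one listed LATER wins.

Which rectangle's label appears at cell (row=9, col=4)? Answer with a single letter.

Check cell (9,4):
  A: rows 9-10 cols 8-10 -> outside (col miss)
  B: rows 9-10 cols 4-8 z=1 -> covers; best now B (z=1)
  C: rows 8-9 cols 4-6 z=2 -> covers; best now B (z=1)
  D: rows 5-9 cols 0-3 -> outside (col miss)
Winner: B at z=1

Answer: B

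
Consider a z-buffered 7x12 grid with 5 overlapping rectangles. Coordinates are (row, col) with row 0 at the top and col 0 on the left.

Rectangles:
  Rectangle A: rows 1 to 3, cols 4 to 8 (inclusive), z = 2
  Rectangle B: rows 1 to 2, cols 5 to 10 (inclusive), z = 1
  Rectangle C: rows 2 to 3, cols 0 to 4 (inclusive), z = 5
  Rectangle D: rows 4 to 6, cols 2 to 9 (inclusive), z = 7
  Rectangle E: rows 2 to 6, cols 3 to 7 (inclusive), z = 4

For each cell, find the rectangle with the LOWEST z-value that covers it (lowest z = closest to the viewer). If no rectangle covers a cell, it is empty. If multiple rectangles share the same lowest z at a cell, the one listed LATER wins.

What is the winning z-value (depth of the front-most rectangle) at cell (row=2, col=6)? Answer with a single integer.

Check cell (2,6):
  A: rows 1-3 cols 4-8 z=2 -> covers; best now A (z=2)
  B: rows 1-2 cols 5-10 z=1 -> covers; best now B (z=1)
  C: rows 2-3 cols 0-4 -> outside (col miss)
  D: rows 4-6 cols 2-9 -> outside (row miss)
  E: rows 2-6 cols 3-7 z=4 -> covers; best now B (z=1)
Winner: B at z=1

Answer: 1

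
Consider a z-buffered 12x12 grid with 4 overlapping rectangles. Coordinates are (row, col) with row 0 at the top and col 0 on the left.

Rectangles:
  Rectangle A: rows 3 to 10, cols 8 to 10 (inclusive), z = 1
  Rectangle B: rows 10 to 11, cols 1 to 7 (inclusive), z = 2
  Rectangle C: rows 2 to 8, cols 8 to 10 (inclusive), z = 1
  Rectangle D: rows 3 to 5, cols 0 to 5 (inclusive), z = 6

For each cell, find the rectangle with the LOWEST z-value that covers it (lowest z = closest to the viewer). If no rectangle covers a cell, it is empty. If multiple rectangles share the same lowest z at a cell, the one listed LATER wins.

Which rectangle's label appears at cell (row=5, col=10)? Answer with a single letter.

Answer: C

Derivation:
Check cell (5,10):
  A: rows 3-10 cols 8-10 z=1 -> covers; best now A (z=1)
  B: rows 10-11 cols 1-7 -> outside (row miss)
  C: rows 2-8 cols 8-10 z=1 -> covers; best now C (z=1)
  D: rows 3-5 cols 0-5 -> outside (col miss)
Winner: C at z=1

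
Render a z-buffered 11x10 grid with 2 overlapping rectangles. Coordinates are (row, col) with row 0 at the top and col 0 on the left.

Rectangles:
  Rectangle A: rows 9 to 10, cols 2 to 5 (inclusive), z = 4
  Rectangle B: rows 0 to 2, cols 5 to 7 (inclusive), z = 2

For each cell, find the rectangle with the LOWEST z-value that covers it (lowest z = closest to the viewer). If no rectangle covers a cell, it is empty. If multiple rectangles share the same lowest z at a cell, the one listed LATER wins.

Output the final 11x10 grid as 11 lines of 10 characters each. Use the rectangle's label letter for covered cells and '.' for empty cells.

.....BBB..
.....BBB..
.....BBB..
..........
..........
..........
..........
..........
..........
..AAAA....
..AAAA....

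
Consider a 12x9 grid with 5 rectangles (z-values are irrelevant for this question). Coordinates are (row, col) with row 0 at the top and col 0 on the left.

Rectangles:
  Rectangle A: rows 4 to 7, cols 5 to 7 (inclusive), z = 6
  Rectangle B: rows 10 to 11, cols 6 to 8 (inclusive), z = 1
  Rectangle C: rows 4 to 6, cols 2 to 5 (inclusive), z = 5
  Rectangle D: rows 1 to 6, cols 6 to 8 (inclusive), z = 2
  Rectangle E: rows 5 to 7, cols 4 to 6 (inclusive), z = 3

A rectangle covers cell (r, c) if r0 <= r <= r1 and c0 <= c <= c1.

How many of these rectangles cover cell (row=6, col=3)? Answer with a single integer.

Answer: 1

Derivation:
Check cell (6,3):
  A: rows 4-7 cols 5-7 -> outside (col miss)
  B: rows 10-11 cols 6-8 -> outside (row miss)
  C: rows 4-6 cols 2-5 -> covers
  D: rows 1-6 cols 6-8 -> outside (col miss)
  E: rows 5-7 cols 4-6 -> outside (col miss)
Count covering = 1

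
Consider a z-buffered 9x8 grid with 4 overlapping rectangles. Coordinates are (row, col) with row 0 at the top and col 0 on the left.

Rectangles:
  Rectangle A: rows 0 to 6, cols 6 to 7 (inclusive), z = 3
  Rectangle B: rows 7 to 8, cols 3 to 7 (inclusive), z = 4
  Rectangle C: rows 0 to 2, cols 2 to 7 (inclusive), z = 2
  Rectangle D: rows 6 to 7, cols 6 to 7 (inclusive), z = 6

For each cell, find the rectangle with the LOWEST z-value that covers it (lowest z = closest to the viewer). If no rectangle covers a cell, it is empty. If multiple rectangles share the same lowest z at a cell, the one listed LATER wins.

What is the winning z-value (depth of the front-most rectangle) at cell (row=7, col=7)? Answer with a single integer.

Check cell (7,7):
  A: rows 0-6 cols 6-7 -> outside (row miss)
  B: rows 7-8 cols 3-7 z=4 -> covers; best now B (z=4)
  C: rows 0-2 cols 2-7 -> outside (row miss)
  D: rows 6-7 cols 6-7 z=6 -> covers; best now B (z=4)
Winner: B at z=4

Answer: 4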